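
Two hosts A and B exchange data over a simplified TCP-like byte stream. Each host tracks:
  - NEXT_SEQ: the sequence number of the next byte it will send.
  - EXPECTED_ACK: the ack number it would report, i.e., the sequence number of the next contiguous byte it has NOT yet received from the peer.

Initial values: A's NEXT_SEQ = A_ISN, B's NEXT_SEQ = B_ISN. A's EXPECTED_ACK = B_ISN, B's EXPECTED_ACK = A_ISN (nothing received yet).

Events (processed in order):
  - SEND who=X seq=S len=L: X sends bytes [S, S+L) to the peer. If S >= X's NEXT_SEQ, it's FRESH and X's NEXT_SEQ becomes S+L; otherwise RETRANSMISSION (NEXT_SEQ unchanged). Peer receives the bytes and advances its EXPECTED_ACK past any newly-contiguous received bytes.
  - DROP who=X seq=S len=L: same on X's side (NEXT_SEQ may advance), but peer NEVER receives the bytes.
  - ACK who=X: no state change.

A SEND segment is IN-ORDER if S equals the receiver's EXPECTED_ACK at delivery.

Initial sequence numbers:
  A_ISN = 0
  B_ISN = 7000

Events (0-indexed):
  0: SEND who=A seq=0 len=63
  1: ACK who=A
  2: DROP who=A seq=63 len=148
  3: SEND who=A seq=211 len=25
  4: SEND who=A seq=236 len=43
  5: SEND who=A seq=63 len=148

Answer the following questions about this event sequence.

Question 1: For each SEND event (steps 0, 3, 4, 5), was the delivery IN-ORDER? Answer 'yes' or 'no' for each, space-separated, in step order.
Answer: yes no no yes

Derivation:
Step 0: SEND seq=0 -> in-order
Step 3: SEND seq=211 -> out-of-order
Step 4: SEND seq=236 -> out-of-order
Step 5: SEND seq=63 -> in-order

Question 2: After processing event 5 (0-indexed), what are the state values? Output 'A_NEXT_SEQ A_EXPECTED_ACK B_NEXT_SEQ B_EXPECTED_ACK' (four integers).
After event 0: A_seq=63 A_ack=7000 B_seq=7000 B_ack=63
After event 1: A_seq=63 A_ack=7000 B_seq=7000 B_ack=63
After event 2: A_seq=211 A_ack=7000 B_seq=7000 B_ack=63
After event 3: A_seq=236 A_ack=7000 B_seq=7000 B_ack=63
After event 4: A_seq=279 A_ack=7000 B_seq=7000 B_ack=63
After event 5: A_seq=279 A_ack=7000 B_seq=7000 B_ack=279

279 7000 7000 279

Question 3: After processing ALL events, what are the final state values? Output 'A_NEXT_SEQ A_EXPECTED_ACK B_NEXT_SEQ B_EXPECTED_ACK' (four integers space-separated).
Answer: 279 7000 7000 279

Derivation:
After event 0: A_seq=63 A_ack=7000 B_seq=7000 B_ack=63
After event 1: A_seq=63 A_ack=7000 B_seq=7000 B_ack=63
After event 2: A_seq=211 A_ack=7000 B_seq=7000 B_ack=63
After event 3: A_seq=236 A_ack=7000 B_seq=7000 B_ack=63
After event 4: A_seq=279 A_ack=7000 B_seq=7000 B_ack=63
After event 5: A_seq=279 A_ack=7000 B_seq=7000 B_ack=279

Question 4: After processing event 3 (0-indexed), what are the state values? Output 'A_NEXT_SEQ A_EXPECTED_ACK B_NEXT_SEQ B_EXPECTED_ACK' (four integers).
After event 0: A_seq=63 A_ack=7000 B_seq=7000 B_ack=63
After event 1: A_seq=63 A_ack=7000 B_seq=7000 B_ack=63
After event 2: A_seq=211 A_ack=7000 B_seq=7000 B_ack=63
After event 3: A_seq=236 A_ack=7000 B_seq=7000 B_ack=63

236 7000 7000 63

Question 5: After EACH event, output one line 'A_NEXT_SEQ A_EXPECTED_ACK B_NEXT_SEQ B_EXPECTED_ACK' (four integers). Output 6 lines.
63 7000 7000 63
63 7000 7000 63
211 7000 7000 63
236 7000 7000 63
279 7000 7000 63
279 7000 7000 279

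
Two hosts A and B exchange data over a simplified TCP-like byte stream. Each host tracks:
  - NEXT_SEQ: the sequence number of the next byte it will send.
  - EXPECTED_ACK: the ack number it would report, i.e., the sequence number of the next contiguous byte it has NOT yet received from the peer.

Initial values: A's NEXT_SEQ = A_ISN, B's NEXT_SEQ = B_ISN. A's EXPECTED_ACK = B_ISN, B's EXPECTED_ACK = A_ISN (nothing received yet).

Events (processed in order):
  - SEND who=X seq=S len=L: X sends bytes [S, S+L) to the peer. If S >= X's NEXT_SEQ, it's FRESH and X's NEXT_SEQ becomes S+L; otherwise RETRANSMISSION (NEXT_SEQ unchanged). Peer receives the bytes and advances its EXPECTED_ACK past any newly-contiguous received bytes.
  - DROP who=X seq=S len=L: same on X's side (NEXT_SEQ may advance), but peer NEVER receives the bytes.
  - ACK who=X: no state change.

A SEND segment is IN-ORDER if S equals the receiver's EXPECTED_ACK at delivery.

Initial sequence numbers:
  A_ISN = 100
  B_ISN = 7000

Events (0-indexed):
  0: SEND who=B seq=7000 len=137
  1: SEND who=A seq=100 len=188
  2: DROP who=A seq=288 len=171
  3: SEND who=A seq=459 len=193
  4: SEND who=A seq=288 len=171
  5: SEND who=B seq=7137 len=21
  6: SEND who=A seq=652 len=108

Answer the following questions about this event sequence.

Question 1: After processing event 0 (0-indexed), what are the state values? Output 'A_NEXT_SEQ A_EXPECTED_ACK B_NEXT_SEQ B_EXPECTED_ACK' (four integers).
After event 0: A_seq=100 A_ack=7137 B_seq=7137 B_ack=100

100 7137 7137 100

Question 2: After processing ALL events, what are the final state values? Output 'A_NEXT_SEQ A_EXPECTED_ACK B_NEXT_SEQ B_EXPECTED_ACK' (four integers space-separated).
After event 0: A_seq=100 A_ack=7137 B_seq=7137 B_ack=100
After event 1: A_seq=288 A_ack=7137 B_seq=7137 B_ack=288
After event 2: A_seq=459 A_ack=7137 B_seq=7137 B_ack=288
After event 3: A_seq=652 A_ack=7137 B_seq=7137 B_ack=288
After event 4: A_seq=652 A_ack=7137 B_seq=7137 B_ack=652
After event 5: A_seq=652 A_ack=7158 B_seq=7158 B_ack=652
After event 6: A_seq=760 A_ack=7158 B_seq=7158 B_ack=760

Answer: 760 7158 7158 760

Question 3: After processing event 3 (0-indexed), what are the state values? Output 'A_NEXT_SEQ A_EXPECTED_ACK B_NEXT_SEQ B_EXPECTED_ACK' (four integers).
After event 0: A_seq=100 A_ack=7137 B_seq=7137 B_ack=100
After event 1: A_seq=288 A_ack=7137 B_seq=7137 B_ack=288
After event 2: A_seq=459 A_ack=7137 B_seq=7137 B_ack=288
After event 3: A_seq=652 A_ack=7137 B_seq=7137 B_ack=288

652 7137 7137 288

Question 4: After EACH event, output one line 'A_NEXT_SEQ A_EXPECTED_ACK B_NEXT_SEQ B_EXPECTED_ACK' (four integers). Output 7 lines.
100 7137 7137 100
288 7137 7137 288
459 7137 7137 288
652 7137 7137 288
652 7137 7137 652
652 7158 7158 652
760 7158 7158 760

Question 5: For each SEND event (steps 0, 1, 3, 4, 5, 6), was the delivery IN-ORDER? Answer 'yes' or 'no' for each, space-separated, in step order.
Step 0: SEND seq=7000 -> in-order
Step 1: SEND seq=100 -> in-order
Step 3: SEND seq=459 -> out-of-order
Step 4: SEND seq=288 -> in-order
Step 5: SEND seq=7137 -> in-order
Step 6: SEND seq=652 -> in-order

Answer: yes yes no yes yes yes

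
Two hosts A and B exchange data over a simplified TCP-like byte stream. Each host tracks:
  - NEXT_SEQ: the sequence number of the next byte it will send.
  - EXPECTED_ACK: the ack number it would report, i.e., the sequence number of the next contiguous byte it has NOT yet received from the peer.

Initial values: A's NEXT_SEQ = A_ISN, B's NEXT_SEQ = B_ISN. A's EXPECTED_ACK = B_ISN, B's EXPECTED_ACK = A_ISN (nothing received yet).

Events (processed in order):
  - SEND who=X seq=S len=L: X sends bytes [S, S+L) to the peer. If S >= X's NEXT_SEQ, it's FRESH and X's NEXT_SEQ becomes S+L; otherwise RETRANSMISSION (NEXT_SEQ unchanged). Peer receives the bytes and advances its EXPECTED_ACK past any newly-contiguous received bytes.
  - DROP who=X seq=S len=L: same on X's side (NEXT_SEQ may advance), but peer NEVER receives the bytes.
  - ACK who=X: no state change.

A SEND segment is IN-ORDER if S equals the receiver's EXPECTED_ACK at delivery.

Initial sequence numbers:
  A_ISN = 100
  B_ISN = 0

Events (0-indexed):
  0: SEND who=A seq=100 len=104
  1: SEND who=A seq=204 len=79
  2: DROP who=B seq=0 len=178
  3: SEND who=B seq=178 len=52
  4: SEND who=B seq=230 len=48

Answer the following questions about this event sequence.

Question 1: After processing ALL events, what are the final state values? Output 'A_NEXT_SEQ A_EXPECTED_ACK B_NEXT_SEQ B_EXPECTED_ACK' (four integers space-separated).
Answer: 283 0 278 283

Derivation:
After event 0: A_seq=204 A_ack=0 B_seq=0 B_ack=204
After event 1: A_seq=283 A_ack=0 B_seq=0 B_ack=283
After event 2: A_seq=283 A_ack=0 B_seq=178 B_ack=283
After event 3: A_seq=283 A_ack=0 B_seq=230 B_ack=283
After event 4: A_seq=283 A_ack=0 B_seq=278 B_ack=283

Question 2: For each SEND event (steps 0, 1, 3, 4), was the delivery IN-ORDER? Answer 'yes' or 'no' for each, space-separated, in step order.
Answer: yes yes no no

Derivation:
Step 0: SEND seq=100 -> in-order
Step 1: SEND seq=204 -> in-order
Step 3: SEND seq=178 -> out-of-order
Step 4: SEND seq=230 -> out-of-order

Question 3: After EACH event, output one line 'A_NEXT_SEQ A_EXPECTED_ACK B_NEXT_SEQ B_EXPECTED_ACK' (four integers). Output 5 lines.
204 0 0 204
283 0 0 283
283 0 178 283
283 0 230 283
283 0 278 283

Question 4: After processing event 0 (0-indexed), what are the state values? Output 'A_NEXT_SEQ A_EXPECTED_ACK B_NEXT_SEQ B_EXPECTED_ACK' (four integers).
After event 0: A_seq=204 A_ack=0 B_seq=0 B_ack=204

204 0 0 204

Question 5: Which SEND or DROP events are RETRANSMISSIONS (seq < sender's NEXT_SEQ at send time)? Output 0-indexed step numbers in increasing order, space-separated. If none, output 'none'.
Answer: none

Derivation:
Step 0: SEND seq=100 -> fresh
Step 1: SEND seq=204 -> fresh
Step 2: DROP seq=0 -> fresh
Step 3: SEND seq=178 -> fresh
Step 4: SEND seq=230 -> fresh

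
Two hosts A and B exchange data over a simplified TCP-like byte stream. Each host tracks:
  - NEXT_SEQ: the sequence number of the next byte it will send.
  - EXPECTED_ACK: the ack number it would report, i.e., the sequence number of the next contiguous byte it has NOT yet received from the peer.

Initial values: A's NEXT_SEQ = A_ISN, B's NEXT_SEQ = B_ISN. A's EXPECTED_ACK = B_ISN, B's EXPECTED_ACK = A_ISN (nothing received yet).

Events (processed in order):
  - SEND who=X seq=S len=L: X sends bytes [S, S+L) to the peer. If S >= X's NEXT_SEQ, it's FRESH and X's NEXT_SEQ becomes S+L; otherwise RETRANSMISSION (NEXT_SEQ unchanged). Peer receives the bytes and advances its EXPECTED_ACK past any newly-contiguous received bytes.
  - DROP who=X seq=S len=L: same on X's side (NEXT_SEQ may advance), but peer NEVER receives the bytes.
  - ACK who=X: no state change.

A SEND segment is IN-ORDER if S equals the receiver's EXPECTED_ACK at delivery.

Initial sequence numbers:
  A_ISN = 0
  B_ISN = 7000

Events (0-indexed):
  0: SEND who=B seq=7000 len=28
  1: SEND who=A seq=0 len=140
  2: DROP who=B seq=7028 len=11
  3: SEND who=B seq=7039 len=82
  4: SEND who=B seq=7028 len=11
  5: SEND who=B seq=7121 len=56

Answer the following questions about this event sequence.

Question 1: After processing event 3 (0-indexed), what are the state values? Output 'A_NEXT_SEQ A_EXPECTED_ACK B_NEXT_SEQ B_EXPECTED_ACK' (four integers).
After event 0: A_seq=0 A_ack=7028 B_seq=7028 B_ack=0
After event 1: A_seq=140 A_ack=7028 B_seq=7028 B_ack=140
After event 2: A_seq=140 A_ack=7028 B_seq=7039 B_ack=140
After event 3: A_seq=140 A_ack=7028 B_seq=7121 B_ack=140

140 7028 7121 140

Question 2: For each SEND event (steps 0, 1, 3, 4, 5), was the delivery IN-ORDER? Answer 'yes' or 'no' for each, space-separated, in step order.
Answer: yes yes no yes yes

Derivation:
Step 0: SEND seq=7000 -> in-order
Step 1: SEND seq=0 -> in-order
Step 3: SEND seq=7039 -> out-of-order
Step 4: SEND seq=7028 -> in-order
Step 5: SEND seq=7121 -> in-order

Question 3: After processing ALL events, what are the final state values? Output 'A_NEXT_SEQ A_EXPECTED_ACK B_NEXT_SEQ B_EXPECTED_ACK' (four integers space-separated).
Answer: 140 7177 7177 140

Derivation:
After event 0: A_seq=0 A_ack=7028 B_seq=7028 B_ack=0
After event 1: A_seq=140 A_ack=7028 B_seq=7028 B_ack=140
After event 2: A_seq=140 A_ack=7028 B_seq=7039 B_ack=140
After event 3: A_seq=140 A_ack=7028 B_seq=7121 B_ack=140
After event 4: A_seq=140 A_ack=7121 B_seq=7121 B_ack=140
After event 5: A_seq=140 A_ack=7177 B_seq=7177 B_ack=140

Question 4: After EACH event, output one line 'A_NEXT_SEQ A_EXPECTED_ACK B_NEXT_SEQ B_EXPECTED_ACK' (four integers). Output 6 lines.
0 7028 7028 0
140 7028 7028 140
140 7028 7039 140
140 7028 7121 140
140 7121 7121 140
140 7177 7177 140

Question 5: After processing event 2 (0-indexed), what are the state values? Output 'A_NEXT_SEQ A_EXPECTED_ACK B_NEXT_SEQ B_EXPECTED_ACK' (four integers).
After event 0: A_seq=0 A_ack=7028 B_seq=7028 B_ack=0
After event 1: A_seq=140 A_ack=7028 B_seq=7028 B_ack=140
After event 2: A_seq=140 A_ack=7028 B_seq=7039 B_ack=140

140 7028 7039 140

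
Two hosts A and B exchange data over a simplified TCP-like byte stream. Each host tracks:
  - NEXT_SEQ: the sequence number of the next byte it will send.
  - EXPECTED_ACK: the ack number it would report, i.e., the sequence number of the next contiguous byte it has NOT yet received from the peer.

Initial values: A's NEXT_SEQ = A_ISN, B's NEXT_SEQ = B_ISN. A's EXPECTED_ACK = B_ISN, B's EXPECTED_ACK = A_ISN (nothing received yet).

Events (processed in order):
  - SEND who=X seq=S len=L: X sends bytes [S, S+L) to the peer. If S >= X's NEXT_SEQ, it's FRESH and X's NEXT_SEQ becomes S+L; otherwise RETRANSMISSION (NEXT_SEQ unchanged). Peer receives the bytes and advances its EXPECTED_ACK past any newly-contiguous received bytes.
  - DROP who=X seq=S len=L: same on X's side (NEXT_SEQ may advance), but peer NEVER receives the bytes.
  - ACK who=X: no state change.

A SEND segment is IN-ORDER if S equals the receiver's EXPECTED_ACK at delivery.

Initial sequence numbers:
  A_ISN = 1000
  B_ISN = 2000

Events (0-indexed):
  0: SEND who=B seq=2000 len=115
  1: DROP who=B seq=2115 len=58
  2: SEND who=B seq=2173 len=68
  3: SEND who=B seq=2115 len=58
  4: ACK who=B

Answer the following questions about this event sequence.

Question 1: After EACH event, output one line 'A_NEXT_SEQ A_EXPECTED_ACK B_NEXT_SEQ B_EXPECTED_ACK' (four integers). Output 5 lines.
1000 2115 2115 1000
1000 2115 2173 1000
1000 2115 2241 1000
1000 2241 2241 1000
1000 2241 2241 1000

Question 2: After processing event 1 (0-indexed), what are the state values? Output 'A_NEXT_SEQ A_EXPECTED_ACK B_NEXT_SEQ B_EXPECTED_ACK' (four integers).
After event 0: A_seq=1000 A_ack=2115 B_seq=2115 B_ack=1000
After event 1: A_seq=1000 A_ack=2115 B_seq=2173 B_ack=1000

1000 2115 2173 1000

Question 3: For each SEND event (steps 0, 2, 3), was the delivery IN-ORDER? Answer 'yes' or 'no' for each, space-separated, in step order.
Step 0: SEND seq=2000 -> in-order
Step 2: SEND seq=2173 -> out-of-order
Step 3: SEND seq=2115 -> in-order

Answer: yes no yes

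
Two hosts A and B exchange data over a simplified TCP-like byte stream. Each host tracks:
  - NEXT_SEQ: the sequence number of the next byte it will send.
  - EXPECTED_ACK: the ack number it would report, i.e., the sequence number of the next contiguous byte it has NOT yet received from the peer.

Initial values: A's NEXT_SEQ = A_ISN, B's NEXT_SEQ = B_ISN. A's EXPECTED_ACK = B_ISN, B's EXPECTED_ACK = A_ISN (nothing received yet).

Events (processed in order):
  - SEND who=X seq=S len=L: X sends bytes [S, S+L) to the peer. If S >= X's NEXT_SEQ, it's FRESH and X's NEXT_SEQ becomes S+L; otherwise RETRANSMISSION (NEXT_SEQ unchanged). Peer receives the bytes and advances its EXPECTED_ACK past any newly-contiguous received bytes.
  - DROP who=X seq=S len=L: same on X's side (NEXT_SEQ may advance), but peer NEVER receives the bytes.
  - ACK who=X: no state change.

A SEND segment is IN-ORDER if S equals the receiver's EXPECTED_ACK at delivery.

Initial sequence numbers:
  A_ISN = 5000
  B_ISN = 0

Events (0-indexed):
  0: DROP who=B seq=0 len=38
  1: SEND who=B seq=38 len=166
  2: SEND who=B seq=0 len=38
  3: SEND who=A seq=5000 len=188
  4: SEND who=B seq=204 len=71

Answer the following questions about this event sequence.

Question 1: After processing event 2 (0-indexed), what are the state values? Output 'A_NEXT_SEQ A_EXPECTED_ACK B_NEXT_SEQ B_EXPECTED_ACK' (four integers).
After event 0: A_seq=5000 A_ack=0 B_seq=38 B_ack=5000
After event 1: A_seq=5000 A_ack=0 B_seq=204 B_ack=5000
After event 2: A_seq=5000 A_ack=204 B_seq=204 B_ack=5000

5000 204 204 5000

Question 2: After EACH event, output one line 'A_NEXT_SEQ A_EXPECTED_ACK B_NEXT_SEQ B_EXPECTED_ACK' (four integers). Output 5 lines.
5000 0 38 5000
5000 0 204 5000
5000 204 204 5000
5188 204 204 5188
5188 275 275 5188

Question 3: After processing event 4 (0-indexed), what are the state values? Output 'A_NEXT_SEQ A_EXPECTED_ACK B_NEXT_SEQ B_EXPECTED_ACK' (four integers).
After event 0: A_seq=5000 A_ack=0 B_seq=38 B_ack=5000
After event 1: A_seq=5000 A_ack=0 B_seq=204 B_ack=5000
After event 2: A_seq=5000 A_ack=204 B_seq=204 B_ack=5000
After event 3: A_seq=5188 A_ack=204 B_seq=204 B_ack=5188
After event 4: A_seq=5188 A_ack=275 B_seq=275 B_ack=5188

5188 275 275 5188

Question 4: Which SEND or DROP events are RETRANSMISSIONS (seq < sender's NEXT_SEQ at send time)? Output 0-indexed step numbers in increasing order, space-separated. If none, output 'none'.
Step 0: DROP seq=0 -> fresh
Step 1: SEND seq=38 -> fresh
Step 2: SEND seq=0 -> retransmit
Step 3: SEND seq=5000 -> fresh
Step 4: SEND seq=204 -> fresh

Answer: 2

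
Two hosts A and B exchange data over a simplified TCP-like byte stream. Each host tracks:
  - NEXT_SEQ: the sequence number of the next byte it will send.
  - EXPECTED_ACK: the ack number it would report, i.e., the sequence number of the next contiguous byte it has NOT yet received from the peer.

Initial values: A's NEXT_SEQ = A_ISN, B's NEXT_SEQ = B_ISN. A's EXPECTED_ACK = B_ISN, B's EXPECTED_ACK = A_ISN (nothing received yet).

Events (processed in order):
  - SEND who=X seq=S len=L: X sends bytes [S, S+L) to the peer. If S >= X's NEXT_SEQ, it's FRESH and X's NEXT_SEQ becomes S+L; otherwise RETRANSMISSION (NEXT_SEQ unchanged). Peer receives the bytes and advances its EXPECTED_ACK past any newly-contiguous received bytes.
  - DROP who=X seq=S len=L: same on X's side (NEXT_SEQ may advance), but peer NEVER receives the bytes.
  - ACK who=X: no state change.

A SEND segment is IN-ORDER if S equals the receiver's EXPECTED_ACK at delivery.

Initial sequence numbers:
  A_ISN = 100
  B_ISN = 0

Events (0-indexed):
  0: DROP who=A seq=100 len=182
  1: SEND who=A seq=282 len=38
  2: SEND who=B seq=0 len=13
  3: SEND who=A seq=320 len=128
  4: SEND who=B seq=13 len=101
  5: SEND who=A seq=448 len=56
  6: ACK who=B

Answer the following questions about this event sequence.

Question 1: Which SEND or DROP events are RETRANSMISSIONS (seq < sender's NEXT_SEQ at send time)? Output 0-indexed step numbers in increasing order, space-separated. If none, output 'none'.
Answer: none

Derivation:
Step 0: DROP seq=100 -> fresh
Step 1: SEND seq=282 -> fresh
Step 2: SEND seq=0 -> fresh
Step 3: SEND seq=320 -> fresh
Step 4: SEND seq=13 -> fresh
Step 5: SEND seq=448 -> fresh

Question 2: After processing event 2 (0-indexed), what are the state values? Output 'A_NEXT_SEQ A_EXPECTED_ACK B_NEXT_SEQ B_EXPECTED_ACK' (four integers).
After event 0: A_seq=282 A_ack=0 B_seq=0 B_ack=100
After event 1: A_seq=320 A_ack=0 B_seq=0 B_ack=100
After event 2: A_seq=320 A_ack=13 B_seq=13 B_ack=100

320 13 13 100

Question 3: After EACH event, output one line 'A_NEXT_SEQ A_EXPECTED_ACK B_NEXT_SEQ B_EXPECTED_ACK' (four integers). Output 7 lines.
282 0 0 100
320 0 0 100
320 13 13 100
448 13 13 100
448 114 114 100
504 114 114 100
504 114 114 100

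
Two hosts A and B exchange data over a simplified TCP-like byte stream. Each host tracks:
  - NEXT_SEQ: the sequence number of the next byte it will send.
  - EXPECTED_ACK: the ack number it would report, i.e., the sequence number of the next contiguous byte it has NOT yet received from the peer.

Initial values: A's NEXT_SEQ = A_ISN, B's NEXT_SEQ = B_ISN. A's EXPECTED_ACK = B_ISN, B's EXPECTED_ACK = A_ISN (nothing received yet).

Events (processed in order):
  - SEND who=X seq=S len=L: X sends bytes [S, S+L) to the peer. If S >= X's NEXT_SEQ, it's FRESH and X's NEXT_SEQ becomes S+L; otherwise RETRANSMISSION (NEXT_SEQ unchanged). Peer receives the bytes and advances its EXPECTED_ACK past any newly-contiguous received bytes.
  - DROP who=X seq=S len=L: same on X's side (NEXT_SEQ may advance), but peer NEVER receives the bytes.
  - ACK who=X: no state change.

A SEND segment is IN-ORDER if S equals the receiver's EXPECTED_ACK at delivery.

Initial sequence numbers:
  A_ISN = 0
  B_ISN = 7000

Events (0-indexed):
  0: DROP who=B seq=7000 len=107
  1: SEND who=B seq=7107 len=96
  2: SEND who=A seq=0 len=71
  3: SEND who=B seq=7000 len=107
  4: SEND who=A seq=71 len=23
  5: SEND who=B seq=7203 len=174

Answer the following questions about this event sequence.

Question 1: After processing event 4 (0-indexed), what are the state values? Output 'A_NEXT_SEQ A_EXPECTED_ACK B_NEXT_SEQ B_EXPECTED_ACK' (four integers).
After event 0: A_seq=0 A_ack=7000 B_seq=7107 B_ack=0
After event 1: A_seq=0 A_ack=7000 B_seq=7203 B_ack=0
After event 2: A_seq=71 A_ack=7000 B_seq=7203 B_ack=71
After event 3: A_seq=71 A_ack=7203 B_seq=7203 B_ack=71
After event 4: A_seq=94 A_ack=7203 B_seq=7203 B_ack=94

94 7203 7203 94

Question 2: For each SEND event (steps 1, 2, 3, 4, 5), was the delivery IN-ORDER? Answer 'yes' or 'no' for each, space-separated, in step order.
Answer: no yes yes yes yes

Derivation:
Step 1: SEND seq=7107 -> out-of-order
Step 2: SEND seq=0 -> in-order
Step 3: SEND seq=7000 -> in-order
Step 4: SEND seq=71 -> in-order
Step 5: SEND seq=7203 -> in-order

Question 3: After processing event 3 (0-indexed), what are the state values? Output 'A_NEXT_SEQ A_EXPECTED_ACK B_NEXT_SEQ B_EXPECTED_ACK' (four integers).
After event 0: A_seq=0 A_ack=7000 B_seq=7107 B_ack=0
After event 1: A_seq=0 A_ack=7000 B_seq=7203 B_ack=0
After event 2: A_seq=71 A_ack=7000 B_seq=7203 B_ack=71
After event 3: A_seq=71 A_ack=7203 B_seq=7203 B_ack=71

71 7203 7203 71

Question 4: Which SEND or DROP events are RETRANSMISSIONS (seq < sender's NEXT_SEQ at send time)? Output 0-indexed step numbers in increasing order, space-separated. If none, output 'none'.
Answer: 3

Derivation:
Step 0: DROP seq=7000 -> fresh
Step 1: SEND seq=7107 -> fresh
Step 2: SEND seq=0 -> fresh
Step 3: SEND seq=7000 -> retransmit
Step 4: SEND seq=71 -> fresh
Step 5: SEND seq=7203 -> fresh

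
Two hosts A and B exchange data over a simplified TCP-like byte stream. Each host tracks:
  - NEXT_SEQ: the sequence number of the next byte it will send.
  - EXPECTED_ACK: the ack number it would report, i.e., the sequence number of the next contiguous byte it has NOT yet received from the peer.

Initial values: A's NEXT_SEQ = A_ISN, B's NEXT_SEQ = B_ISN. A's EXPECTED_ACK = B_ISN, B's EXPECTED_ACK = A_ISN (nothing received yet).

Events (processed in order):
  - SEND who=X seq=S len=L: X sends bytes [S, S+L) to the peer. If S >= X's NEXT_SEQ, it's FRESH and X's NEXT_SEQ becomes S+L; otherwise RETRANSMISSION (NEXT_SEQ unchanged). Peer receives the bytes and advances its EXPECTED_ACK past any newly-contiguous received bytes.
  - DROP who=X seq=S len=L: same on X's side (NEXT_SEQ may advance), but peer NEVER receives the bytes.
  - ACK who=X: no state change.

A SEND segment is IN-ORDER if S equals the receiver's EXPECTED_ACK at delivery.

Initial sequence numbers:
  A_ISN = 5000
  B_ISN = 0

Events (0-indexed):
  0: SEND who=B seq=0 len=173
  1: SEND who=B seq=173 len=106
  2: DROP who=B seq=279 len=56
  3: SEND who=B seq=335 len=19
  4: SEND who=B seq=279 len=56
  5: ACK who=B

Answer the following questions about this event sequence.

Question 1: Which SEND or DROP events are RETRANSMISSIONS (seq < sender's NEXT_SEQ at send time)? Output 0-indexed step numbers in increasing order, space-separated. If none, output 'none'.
Step 0: SEND seq=0 -> fresh
Step 1: SEND seq=173 -> fresh
Step 2: DROP seq=279 -> fresh
Step 3: SEND seq=335 -> fresh
Step 4: SEND seq=279 -> retransmit

Answer: 4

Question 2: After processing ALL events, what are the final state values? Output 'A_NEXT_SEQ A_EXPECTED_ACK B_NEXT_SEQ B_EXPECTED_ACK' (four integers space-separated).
After event 0: A_seq=5000 A_ack=173 B_seq=173 B_ack=5000
After event 1: A_seq=5000 A_ack=279 B_seq=279 B_ack=5000
After event 2: A_seq=5000 A_ack=279 B_seq=335 B_ack=5000
After event 3: A_seq=5000 A_ack=279 B_seq=354 B_ack=5000
After event 4: A_seq=5000 A_ack=354 B_seq=354 B_ack=5000
After event 5: A_seq=5000 A_ack=354 B_seq=354 B_ack=5000

Answer: 5000 354 354 5000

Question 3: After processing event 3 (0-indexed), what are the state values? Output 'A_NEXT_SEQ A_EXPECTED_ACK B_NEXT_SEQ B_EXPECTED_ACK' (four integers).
After event 0: A_seq=5000 A_ack=173 B_seq=173 B_ack=5000
After event 1: A_seq=5000 A_ack=279 B_seq=279 B_ack=5000
After event 2: A_seq=5000 A_ack=279 B_seq=335 B_ack=5000
After event 3: A_seq=5000 A_ack=279 B_seq=354 B_ack=5000

5000 279 354 5000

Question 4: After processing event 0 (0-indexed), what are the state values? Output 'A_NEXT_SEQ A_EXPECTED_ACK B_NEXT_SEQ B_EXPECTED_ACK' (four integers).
After event 0: A_seq=5000 A_ack=173 B_seq=173 B_ack=5000

5000 173 173 5000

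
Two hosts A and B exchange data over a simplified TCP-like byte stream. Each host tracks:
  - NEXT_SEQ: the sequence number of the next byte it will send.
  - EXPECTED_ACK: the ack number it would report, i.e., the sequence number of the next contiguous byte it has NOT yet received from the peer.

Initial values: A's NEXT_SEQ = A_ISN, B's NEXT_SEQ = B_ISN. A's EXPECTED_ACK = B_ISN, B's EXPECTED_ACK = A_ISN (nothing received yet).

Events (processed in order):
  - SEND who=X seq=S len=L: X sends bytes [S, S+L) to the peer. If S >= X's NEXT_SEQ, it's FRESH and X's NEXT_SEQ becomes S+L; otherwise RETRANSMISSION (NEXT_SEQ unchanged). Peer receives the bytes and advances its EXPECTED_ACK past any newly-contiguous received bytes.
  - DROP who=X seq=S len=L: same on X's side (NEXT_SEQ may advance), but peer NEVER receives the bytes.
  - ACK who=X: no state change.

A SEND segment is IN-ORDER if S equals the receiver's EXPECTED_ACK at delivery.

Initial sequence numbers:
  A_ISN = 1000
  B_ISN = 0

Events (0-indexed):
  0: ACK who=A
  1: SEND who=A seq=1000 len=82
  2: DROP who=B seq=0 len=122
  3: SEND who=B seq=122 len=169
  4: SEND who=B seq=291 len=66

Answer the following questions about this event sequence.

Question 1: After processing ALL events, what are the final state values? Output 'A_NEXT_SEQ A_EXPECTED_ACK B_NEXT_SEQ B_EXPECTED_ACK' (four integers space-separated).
Answer: 1082 0 357 1082

Derivation:
After event 0: A_seq=1000 A_ack=0 B_seq=0 B_ack=1000
After event 1: A_seq=1082 A_ack=0 B_seq=0 B_ack=1082
After event 2: A_seq=1082 A_ack=0 B_seq=122 B_ack=1082
After event 3: A_seq=1082 A_ack=0 B_seq=291 B_ack=1082
After event 4: A_seq=1082 A_ack=0 B_seq=357 B_ack=1082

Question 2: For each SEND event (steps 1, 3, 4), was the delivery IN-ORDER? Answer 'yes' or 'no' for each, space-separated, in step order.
Step 1: SEND seq=1000 -> in-order
Step 3: SEND seq=122 -> out-of-order
Step 4: SEND seq=291 -> out-of-order

Answer: yes no no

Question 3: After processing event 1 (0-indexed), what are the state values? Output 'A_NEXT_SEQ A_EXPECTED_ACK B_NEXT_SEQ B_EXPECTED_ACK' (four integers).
After event 0: A_seq=1000 A_ack=0 B_seq=0 B_ack=1000
After event 1: A_seq=1082 A_ack=0 B_seq=0 B_ack=1082

1082 0 0 1082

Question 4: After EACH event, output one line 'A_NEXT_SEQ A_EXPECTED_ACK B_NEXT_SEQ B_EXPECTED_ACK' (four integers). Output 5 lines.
1000 0 0 1000
1082 0 0 1082
1082 0 122 1082
1082 0 291 1082
1082 0 357 1082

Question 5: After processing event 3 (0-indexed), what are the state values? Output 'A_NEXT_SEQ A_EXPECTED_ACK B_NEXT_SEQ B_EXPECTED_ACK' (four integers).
After event 0: A_seq=1000 A_ack=0 B_seq=0 B_ack=1000
After event 1: A_seq=1082 A_ack=0 B_seq=0 B_ack=1082
After event 2: A_seq=1082 A_ack=0 B_seq=122 B_ack=1082
After event 3: A_seq=1082 A_ack=0 B_seq=291 B_ack=1082

1082 0 291 1082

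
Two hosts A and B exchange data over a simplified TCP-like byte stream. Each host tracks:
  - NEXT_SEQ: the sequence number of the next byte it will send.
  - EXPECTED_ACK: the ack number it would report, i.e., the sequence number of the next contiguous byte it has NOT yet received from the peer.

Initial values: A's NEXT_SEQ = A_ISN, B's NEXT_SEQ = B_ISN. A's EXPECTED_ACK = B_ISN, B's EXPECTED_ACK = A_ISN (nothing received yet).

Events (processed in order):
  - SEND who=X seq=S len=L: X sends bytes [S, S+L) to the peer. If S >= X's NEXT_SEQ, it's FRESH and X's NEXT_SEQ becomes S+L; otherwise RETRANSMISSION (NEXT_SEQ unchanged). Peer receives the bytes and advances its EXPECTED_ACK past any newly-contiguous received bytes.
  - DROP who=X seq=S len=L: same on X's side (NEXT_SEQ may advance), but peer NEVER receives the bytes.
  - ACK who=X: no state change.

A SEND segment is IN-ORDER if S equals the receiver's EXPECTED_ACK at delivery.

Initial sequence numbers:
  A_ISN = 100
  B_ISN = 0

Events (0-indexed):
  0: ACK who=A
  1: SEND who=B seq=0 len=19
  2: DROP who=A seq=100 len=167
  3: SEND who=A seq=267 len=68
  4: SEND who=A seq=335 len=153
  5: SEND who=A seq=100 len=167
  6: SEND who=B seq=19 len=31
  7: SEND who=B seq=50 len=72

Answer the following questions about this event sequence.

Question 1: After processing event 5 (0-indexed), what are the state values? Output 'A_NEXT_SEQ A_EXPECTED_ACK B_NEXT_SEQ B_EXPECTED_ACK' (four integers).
After event 0: A_seq=100 A_ack=0 B_seq=0 B_ack=100
After event 1: A_seq=100 A_ack=19 B_seq=19 B_ack=100
After event 2: A_seq=267 A_ack=19 B_seq=19 B_ack=100
After event 3: A_seq=335 A_ack=19 B_seq=19 B_ack=100
After event 4: A_seq=488 A_ack=19 B_seq=19 B_ack=100
After event 5: A_seq=488 A_ack=19 B_seq=19 B_ack=488

488 19 19 488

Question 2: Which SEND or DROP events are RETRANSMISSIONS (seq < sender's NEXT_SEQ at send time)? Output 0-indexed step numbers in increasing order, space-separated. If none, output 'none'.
Step 1: SEND seq=0 -> fresh
Step 2: DROP seq=100 -> fresh
Step 3: SEND seq=267 -> fresh
Step 4: SEND seq=335 -> fresh
Step 5: SEND seq=100 -> retransmit
Step 6: SEND seq=19 -> fresh
Step 7: SEND seq=50 -> fresh

Answer: 5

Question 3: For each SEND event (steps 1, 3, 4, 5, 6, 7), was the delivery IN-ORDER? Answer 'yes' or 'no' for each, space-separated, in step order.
Step 1: SEND seq=0 -> in-order
Step 3: SEND seq=267 -> out-of-order
Step 4: SEND seq=335 -> out-of-order
Step 5: SEND seq=100 -> in-order
Step 6: SEND seq=19 -> in-order
Step 7: SEND seq=50 -> in-order

Answer: yes no no yes yes yes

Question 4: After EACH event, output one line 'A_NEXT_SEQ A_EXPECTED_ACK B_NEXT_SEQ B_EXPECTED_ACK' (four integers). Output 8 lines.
100 0 0 100
100 19 19 100
267 19 19 100
335 19 19 100
488 19 19 100
488 19 19 488
488 50 50 488
488 122 122 488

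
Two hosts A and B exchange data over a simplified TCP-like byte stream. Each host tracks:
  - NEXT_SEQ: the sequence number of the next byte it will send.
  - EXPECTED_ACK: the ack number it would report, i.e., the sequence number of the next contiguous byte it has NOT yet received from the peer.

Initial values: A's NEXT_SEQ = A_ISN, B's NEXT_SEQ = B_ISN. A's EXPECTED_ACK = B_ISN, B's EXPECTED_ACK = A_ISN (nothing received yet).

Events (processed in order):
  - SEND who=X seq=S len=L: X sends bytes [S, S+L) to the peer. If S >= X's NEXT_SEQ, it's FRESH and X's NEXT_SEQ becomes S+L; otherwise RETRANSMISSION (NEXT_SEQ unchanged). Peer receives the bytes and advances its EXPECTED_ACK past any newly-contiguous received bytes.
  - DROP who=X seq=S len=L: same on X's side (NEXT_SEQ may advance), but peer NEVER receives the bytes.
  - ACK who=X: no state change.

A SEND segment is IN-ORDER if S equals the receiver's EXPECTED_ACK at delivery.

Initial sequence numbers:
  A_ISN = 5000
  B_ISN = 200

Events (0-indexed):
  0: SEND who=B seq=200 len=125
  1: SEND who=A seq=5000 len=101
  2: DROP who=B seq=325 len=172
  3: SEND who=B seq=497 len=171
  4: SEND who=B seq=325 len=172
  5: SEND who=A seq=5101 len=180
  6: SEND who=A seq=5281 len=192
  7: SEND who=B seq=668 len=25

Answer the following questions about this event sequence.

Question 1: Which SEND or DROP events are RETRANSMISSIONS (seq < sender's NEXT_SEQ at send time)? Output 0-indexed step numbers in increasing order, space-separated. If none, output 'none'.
Step 0: SEND seq=200 -> fresh
Step 1: SEND seq=5000 -> fresh
Step 2: DROP seq=325 -> fresh
Step 3: SEND seq=497 -> fresh
Step 4: SEND seq=325 -> retransmit
Step 5: SEND seq=5101 -> fresh
Step 6: SEND seq=5281 -> fresh
Step 7: SEND seq=668 -> fresh

Answer: 4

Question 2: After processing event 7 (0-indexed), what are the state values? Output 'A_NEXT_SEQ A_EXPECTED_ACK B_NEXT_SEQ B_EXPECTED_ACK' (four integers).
After event 0: A_seq=5000 A_ack=325 B_seq=325 B_ack=5000
After event 1: A_seq=5101 A_ack=325 B_seq=325 B_ack=5101
After event 2: A_seq=5101 A_ack=325 B_seq=497 B_ack=5101
After event 3: A_seq=5101 A_ack=325 B_seq=668 B_ack=5101
After event 4: A_seq=5101 A_ack=668 B_seq=668 B_ack=5101
After event 5: A_seq=5281 A_ack=668 B_seq=668 B_ack=5281
After event 6: A_seq=5473 A_ack=668 B_seq=668 B_ack=5473
After event 7: A_seq=5473 A_ack=693 B_seq=693 B_ack=5473

5473 693 693 5473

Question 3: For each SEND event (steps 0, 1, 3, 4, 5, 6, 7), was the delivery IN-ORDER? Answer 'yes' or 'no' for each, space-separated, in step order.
Step 0: SEND seq=200 -> in-order
Step 1: SEND seq=5000 -> in-order
Step 3: SEND seq=497 -> out-of-order
Step 4: SEND seq=325 -> in-order
Step 5: SEND seq=5101 -> in-order
Step 6: SEND seq=5281 -> in-order
Step 7: SEND seq=668 -> in-order

Answer: yes yes no yes yes yes yes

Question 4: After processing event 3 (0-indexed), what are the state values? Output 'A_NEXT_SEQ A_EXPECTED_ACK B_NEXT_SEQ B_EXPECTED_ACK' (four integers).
After event 0: A_seq=5000 A_ack=325 B_seq=325 B_ack=5000
After event 1: A_seq=5101 A_ack=325 B_seq=325 B_ack=5101
After event 2: A_seq=5101 A_ack=325 B_seq=497 B_ack=5101
After event 3: A_seq=5101 A_ack=325 B_seq=668 B_ack=5101

5101 325 668 5101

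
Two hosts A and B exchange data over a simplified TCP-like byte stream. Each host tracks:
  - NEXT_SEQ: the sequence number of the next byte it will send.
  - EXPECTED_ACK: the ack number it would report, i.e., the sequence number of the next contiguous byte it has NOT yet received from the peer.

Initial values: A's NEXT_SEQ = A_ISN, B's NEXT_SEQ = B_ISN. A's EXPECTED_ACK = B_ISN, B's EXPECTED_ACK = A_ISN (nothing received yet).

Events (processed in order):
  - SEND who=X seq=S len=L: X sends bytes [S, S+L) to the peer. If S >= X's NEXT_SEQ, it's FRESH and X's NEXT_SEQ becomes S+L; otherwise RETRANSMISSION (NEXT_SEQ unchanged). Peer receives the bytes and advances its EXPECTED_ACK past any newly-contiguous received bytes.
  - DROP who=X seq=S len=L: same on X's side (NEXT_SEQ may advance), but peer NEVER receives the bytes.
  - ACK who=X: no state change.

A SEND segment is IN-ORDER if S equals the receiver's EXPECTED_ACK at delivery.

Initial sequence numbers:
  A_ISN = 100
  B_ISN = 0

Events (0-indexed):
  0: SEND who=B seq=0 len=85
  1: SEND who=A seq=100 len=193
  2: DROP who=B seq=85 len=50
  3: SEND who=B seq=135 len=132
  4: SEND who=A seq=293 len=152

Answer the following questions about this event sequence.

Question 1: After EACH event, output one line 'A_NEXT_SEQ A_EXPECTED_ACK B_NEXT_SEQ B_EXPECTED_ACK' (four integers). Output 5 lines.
100 85 85 100
293 85 85 293
293 85 135 293
293 85 267 293
445 85 267 445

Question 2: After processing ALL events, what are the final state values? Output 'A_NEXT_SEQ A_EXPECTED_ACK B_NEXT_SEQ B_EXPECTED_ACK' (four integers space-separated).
After event 0: A_seq=100 A_ack=85 B_seq=85 B_ack=100
After event 1: A_seq=293 A_ack=85 B_seq=85 B_ack=293
After event 2: A_seq=293 A_ack=85 B_seq=135 B_ack=293
After event 3: A_seq=293 A_ack=85 B_seq=267 B_ack=293
After event 4: A_seq=445 A_ack=85 B_seq=267 B_ack=445

Answer: 445 85 267 445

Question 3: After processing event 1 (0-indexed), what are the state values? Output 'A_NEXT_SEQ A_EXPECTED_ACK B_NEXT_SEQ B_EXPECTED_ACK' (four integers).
After event 0: A_seq=100 A_ack=85 B_seq=85 B_ack=100
After event 1: A_seq=293 A_ack=85 B_seq=85 B_ack=293

293 85 85 293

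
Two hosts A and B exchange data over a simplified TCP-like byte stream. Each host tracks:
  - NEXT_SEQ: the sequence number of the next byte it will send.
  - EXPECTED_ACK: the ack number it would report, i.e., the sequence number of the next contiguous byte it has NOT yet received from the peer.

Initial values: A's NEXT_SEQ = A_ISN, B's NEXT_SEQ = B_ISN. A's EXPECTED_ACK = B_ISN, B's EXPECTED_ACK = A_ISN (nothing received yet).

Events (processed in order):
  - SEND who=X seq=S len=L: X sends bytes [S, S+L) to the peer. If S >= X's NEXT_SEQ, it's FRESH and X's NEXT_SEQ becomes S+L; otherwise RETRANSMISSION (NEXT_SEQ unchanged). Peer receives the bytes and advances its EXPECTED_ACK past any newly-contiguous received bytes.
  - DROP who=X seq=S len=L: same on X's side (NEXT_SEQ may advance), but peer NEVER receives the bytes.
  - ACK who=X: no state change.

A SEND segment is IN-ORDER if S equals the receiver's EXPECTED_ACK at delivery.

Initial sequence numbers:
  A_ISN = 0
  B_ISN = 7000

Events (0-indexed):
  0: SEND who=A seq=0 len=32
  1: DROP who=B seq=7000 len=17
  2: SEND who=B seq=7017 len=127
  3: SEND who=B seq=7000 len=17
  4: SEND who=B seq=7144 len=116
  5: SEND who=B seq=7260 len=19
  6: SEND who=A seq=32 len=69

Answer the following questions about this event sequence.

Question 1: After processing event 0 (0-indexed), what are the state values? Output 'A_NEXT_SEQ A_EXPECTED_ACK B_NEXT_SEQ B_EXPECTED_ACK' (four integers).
After event 0: A_seq=32 A_ack=7000 B_seq=7000 B_ack=32

32 7000 7000 32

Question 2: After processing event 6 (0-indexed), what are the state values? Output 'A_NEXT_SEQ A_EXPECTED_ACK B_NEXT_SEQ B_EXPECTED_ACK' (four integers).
After event 0: A_seq=32 A_ack=7000 B_seq=7000 B_ack=32
After event 1: A_seq=32 A_ack=7000 B_seq=7017 B_ack=32
After event 2: A_seq=32 A_ack=7000 B_seq=7144 B_ack=32
After event 3: A_seq=32 A_ack=7144 B_seq=7144 B_ack=32
After event 4: A_seq=32 A_ack=7260 B_seq=7260 B_ack=32
After event 5: A_seq=32 A_ack=7279 B_seq=7279 B_ack=32
After event 6: A_seq=101 A_ack=7279 B_seq=7279 B_ack=101

101 7279 7279 101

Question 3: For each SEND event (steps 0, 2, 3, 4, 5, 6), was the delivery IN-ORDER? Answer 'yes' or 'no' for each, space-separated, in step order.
Step 0: SEND seq=0 -> in-order
Step 2: SEND seq=7017 -> out-of-order
Step 3: SEND seq=7000 -> in-order
Step 4: SEND seq=7144 -> in-order
Step 5: SEND seq=7260 -> in-order
Step 6: SEND seq=32 -> in-order

Answer: yes no yes yes yes yes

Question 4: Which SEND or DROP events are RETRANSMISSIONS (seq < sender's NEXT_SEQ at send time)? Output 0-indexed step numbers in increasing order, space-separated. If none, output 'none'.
Answer: 3

Derivation:
Step 0: SEND seq=0 -> fresh
Step 1: DROP seq=7000 -> fresh
Step 2: SEND seq=7017 -> fresh
Step 3: SEND seq=7000 -> retransmit
Step 4: SEND seq=7144 -> fresh
Step 5: SEND seq=7260 -> fresh
Step 6: SEND seq=32 -> fresh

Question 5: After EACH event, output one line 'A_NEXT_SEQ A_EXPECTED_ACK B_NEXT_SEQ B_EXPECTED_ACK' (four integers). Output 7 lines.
32 7000 7000 32
32 7000 7017 32
32 7000 7144 32
32 7144 7144 32
32 7260 7260 32
32 7279 7279 32
101 7279 7279 101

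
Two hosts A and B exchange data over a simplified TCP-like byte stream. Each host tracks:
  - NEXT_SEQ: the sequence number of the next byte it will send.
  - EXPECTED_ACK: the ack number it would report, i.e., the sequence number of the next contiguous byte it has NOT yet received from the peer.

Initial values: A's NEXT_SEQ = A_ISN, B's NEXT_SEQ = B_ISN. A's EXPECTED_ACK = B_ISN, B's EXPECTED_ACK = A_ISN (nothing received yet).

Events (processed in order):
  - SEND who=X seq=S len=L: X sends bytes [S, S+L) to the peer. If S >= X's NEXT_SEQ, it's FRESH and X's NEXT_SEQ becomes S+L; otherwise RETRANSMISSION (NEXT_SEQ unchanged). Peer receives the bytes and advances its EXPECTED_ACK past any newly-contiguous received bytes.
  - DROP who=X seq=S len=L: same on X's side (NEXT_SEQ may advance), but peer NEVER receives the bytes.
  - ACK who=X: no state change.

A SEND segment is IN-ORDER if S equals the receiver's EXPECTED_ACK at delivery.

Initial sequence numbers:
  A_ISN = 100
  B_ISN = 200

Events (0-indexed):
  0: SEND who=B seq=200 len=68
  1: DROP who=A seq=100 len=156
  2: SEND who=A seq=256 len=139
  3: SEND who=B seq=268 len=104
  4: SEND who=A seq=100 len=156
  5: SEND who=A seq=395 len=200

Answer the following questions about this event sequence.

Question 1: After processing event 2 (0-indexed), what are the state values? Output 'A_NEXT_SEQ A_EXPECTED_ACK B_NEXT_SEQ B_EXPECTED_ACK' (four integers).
After event 0: A_seq=100 A_ack=268 B_seq=268 B_ack=100
After event 1: A_seq=256 A_ack=268 B_seq=268 B_ack=100
After event 2: A_seq=395 A_ack=268 B_seq=268 B_ack=100

395 268 268 100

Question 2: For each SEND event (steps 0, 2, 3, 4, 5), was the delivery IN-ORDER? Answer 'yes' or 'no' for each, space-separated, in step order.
Answer: yes no yes yes yes

Derivation:
Step 0: SEND seq=200 -> in-order
Step 2: SEND seq=256 -> out-of-order
Step 3: SEND seq=268 -> in-order
Step 4: SEND seq=100 -> in-order
Step 5: SEND seq=395 -> in-order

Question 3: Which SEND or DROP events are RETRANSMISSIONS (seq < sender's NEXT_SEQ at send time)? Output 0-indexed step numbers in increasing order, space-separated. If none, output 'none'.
Answer: 4

Derivation:
Step 0: SEND seq=200 -> fresh
Step 1: DROP seq=100 -> fresh
Step 2: SEND seq=256 -> fresh
Step 3: SEND seq=268 -> fresh
Step 4: SEND seq=100 -> retransmit
Step 5: SEND seq=395 -> fresh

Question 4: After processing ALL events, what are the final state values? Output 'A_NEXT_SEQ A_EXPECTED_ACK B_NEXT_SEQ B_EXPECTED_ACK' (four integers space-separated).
After event 0: A_seq=100 A_ack=268 B_seq=268 B_ack=100
After event 1: A_seq=256 A_ack=268 B_seq=268 B_ack=100
After event 2: A_seq=395 A_ack=268 B_seq=268 B_ack=100
After event 3: A_seq=395 A_ack=372 B_seq=372 B_ack=100
After event 4: A_seq=395 A_ack=372 B_seq=372 B_ack=395
After event 5: A_seq=595 A_ack=372 B_seq=372 B_ack=595

Answer: 595 372 372 595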